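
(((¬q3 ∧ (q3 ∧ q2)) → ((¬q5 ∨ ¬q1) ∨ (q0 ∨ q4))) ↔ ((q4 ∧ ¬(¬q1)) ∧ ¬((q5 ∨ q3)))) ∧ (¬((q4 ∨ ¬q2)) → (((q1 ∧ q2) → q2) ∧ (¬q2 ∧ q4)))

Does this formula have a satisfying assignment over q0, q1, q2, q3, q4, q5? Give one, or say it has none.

q0 = True, q1 = True, q2 = False, q3 = False, q4 = True, q5 = False

  ((¬q3 ∧ (q3 ∧ q2)) → ((¬q5 ∨ ¬q1) ∨ (q0 ∨ q4))) ↔ ((q4 ∧ ¬(¬q1)) ∧ ¬((q5 ∨ q3))) = True
    (¬q3 ∧ (q3 ∧ q2)) → ((¬q5 ∨ ¬q1) ∨ (q0 ∨ q4)) = True
      ¬q3 ∧ (q3 ∧ q2) = False
        ¬q3 = True
        q3 ∧ q2 = False
      (¬q5 ∨ ¬q1) ∨ (q0 ∨ q4) = True
        ¬q5 ∨ ¬q1 = True
          ¬q5 = True
          ¬q1 = False
        q0 ∨ q4 = True
    (q4 ∧ ¬(¬q1)) ∧ ¬((q5 ∨ q3)) = True
      q4 ∧ ¬(¬q1) = True
        ¬(¬q1) = True
          ¬q1 = False
      ¬((q5 ∨ q3)) = True
        q5 ∨ q3 = False
  ¬((q4 ∨ ¬q2)) → (((q1 ∧ q2) → q2) ∧ (¬q2 ∧ q4)) = True
    ¬((q4 ∨ ¬q2)) = False
      q4 ∨ ¬q2 = True
        ¬q2 = True
    ((q1 ∧ q2) → q2) ∧ (¬q2 ∧ q4) = True
      (q1 ∧ q2) → q2 = True
        q1 ∧ q2 = False
      ¬q2 ∧ q4 = True
        ¬q2 = True
Both conjuncts True, so the formula holds.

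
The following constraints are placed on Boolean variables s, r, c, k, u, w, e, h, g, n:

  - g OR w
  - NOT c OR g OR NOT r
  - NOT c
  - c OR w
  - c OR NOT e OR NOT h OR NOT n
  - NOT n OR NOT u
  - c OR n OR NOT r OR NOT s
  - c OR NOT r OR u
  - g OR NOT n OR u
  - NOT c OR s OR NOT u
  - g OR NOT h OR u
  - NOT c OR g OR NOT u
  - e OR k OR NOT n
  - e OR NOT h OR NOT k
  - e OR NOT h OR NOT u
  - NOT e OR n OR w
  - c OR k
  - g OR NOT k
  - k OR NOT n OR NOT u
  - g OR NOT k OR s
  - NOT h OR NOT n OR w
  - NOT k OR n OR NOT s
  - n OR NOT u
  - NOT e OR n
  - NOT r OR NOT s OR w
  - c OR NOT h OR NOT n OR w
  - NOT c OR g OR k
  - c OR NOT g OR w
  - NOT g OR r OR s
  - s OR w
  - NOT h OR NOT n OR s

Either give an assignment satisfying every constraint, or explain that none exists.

Unit clause (NOT c) forces c = False.
In (c OR w) only w is left, so w = True.
In (c OR k) only k is left, so k = True.
In (g OR NOT k) only g is left, so g = True.
Try s = False:
  (NOT g OR r OR s) forces r = True.
  (c OR NOT r OR u) forces u = True.
  (NOT n OR NOT u) forces n = False.
  clause (n OR NOT u) is falsified — backtrack.
So s = True.
  then (NOT k OR n OR NOT s) forces n = True.
  then (NOT n OR NOT u) forces u = False.
  then (c OR NOT r OR u) forces r = False.
Set e = True.
  then (c OR NOT e OR NOT h OR NOT n) forces h = False.
All clauses satisfied.

s: True, r: False, c: False, k: True, u: False, w: True, e: True, h: False, g: True, n: True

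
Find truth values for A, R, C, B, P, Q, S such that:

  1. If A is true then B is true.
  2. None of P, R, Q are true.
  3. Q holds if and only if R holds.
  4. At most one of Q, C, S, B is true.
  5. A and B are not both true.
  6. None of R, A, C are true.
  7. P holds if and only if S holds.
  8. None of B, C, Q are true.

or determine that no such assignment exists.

A=F; R=F; C=F; B=F; P=F; Q=F; S=F

  (1) A=F ⇒ B: vacuous ✓
  (2) {P, R, Q}: 0 true — none ✓
  (3) Q=F, R=F — same ✓
  (4) {Q, C, S, B}: 0 true — at most one ✓
  (5) A=F, B=F — not both ✓
  (6) {R, A, C}: 0 true — none ✓
  (7) P=F, S=F — same ✓
  (8) {B, C, Q}: 0 true — none ✓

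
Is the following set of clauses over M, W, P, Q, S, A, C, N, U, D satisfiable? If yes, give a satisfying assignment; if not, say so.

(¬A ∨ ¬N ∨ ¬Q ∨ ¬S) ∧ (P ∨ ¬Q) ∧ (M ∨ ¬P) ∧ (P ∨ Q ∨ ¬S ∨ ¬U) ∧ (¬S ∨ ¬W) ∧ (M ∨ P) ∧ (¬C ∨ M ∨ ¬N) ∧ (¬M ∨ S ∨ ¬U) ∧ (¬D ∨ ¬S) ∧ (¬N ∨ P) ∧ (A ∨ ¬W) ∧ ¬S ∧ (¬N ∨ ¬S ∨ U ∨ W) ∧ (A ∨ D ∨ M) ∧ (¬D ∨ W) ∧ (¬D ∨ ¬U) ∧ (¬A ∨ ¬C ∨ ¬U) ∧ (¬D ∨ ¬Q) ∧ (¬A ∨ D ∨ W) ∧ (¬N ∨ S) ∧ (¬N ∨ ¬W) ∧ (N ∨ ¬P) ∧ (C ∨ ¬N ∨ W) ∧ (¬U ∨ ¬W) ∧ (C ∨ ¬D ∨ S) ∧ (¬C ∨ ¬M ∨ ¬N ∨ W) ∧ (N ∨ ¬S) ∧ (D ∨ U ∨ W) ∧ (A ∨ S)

M: True, W: True, P: False, Q: False, S: False, A: True, C: True, N: False, U: False, D: True

Unit clause (¬S) forces S = False.
In (¬N ∨ S) only ¬N is left, so N = False.
In (N ∨ ¬P) only ¬P is left, so P = False.
In (A ∨ S) only A is left, so A = True.
In (P ∨ ¬Q) only ¬Q is left, so Q = False.
In (M ∨ P) only M is left, so M = True.
In (¬M ∨ S ∨ ¬U) only ¬U is left, so U = False.
Try W = False:
  (¬D ∨ W) forces D = False.
  clause (¬A ∨ D ∨ W) is falsified — backtrack.
So W = True.
Set C = True.
Set D = True.
All clauses satisfied.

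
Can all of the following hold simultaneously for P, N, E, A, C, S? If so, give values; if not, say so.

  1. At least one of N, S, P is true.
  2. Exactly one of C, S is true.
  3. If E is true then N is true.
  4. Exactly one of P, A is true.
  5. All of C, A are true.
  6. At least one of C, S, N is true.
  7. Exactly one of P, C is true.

P=F, N=T, E=T, A=T, C=T, S=F

  (1) {N, S, P}: 1 true — at least one ✓
  (2) {C, S}: 1 true — exactly one ✓
  (3) E=T ⇒ N: T ✓
  (4) {P, A}: 1 true — exactly one ✓
  (5) {C, A}: all 2 true ✓
  (6) {C, S, N}: 2 true — at least one ✓
  (7) {P, C}: 1 true — exactly one ✓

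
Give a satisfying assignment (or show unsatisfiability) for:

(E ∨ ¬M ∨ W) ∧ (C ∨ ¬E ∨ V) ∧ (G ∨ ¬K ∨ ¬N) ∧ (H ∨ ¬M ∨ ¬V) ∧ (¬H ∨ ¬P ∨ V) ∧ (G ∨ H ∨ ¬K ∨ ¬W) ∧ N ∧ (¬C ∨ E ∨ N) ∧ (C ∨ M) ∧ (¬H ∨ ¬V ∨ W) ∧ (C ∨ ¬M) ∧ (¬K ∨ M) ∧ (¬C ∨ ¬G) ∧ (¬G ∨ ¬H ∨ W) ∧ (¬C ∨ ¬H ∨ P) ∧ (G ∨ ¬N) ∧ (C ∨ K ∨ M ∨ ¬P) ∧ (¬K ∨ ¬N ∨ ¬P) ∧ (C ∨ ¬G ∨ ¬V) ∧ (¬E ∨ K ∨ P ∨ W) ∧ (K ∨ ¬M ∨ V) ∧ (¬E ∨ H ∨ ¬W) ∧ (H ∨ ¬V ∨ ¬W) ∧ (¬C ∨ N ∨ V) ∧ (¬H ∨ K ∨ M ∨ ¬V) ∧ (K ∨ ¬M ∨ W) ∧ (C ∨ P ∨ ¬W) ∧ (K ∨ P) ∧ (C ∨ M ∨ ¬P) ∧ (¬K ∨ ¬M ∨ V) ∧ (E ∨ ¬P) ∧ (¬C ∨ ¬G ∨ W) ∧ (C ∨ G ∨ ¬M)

Case N = True:
  (G ∨ ¬N) forces G = True.
  (¬C ∨ ¬G) forces C = False.
  (C ∨ M) forces M = True.
  Clause (C ∨ ¬M) is falsified — contradiction.
Case N = False:
  Clause (N) is falsified — contradiction.
Both cases fail, so the formula is unsatisfiable.

No satisfying assignment exists.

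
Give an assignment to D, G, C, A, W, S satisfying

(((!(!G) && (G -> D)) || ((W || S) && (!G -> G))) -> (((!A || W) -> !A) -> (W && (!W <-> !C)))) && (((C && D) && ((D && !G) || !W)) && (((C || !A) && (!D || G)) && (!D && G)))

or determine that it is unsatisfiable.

The formula is unsatisfiable.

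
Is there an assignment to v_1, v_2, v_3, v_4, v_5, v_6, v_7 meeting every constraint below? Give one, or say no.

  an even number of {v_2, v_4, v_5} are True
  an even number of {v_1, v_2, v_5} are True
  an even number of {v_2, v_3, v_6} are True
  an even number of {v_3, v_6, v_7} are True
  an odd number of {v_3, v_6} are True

v_1=T; v_2=T; v_3=T; v_4=T; v_5=F; v_6=F; v_7=T

{v_2, v_4, v_5}: 2 true → even ✓
{v_1, v_2, v_5}: 2 true → even ✓
{v_2, v_3, v_6}: 2 true → even ✓
{v_3, v_6, v_7}: 2 true → even ✓
{v_3, v_6}: 1 true → odd ✓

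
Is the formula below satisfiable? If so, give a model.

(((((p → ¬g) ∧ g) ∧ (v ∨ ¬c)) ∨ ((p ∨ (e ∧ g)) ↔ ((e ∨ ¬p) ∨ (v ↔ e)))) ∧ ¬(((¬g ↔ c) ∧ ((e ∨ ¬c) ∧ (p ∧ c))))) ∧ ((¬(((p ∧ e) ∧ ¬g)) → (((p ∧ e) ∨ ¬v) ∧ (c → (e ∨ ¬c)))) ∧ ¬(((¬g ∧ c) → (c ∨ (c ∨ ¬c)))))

The formula is unsatisfiable.

The conjunct ¬(((¬g ∧ c) → (c ∨ (c ∨ ¬c)))) is unsatisfiable on its own:
  c=F, g=F: evaluates to False.
  c=F, g=T: evaluates to False.
  c=T, g=F: evaluates to False.
  c=T, g=T: evaluates to False.
So the whole conjunction is unsatisfiable.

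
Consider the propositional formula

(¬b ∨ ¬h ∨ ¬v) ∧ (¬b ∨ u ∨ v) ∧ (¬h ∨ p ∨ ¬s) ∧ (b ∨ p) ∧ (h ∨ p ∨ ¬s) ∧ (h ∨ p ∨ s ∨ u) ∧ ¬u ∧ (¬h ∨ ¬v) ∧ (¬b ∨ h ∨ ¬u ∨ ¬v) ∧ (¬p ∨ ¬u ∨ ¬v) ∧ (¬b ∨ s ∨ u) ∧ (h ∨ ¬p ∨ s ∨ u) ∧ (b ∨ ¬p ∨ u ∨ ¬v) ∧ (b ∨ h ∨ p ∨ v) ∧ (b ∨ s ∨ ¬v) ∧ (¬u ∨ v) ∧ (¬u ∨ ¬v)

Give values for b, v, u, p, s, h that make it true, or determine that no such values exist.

Unit clause (¬u) forces u = False.
Set b = False.
  then (b ∨ p) forces p = True.
  then (b ∨ ¬p ∨ u ∨ ¬v) forces v = False.
Set s = True.
Set h = True.
All clauses satisfied.

b = False, v = False, u = False, p = True, s = True, h = True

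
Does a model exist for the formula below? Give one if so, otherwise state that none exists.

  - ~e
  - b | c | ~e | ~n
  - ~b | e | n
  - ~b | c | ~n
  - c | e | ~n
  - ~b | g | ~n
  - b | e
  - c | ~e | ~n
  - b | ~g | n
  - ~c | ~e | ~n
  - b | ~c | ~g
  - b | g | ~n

Unit clause (~e) forces e = False.
In (b | e) only b is left, so b = True.
In (~b | e | n) only n is left, so n = True.
In (~b | c | ~n) only c is left, so c = True.
In (~b | g | ~n) only g is left, so g = True.
All clauses satisfied.

b=T, e=F, c=T, g=T, n=T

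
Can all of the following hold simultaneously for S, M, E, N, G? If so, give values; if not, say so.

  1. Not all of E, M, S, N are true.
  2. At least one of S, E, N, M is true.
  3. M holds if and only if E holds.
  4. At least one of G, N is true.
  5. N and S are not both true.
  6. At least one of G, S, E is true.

S: False, M: True, E: True, N: False, G: True

  (1) {E, M, S, N}: 2/4 true — not all ✓
  (2) {S, E, N, M}: 2 true — at least one ✓
  (3) M=T, E=T — same ✓
  (4) {G, N}: 1 true — at least one ✓
  (5) N=F, S=F — not both ✓
  (6) {G, S, E}: 2 true — at least one ✓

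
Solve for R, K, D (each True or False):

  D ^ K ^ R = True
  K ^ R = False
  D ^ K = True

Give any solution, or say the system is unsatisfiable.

R=F, K=F, D=T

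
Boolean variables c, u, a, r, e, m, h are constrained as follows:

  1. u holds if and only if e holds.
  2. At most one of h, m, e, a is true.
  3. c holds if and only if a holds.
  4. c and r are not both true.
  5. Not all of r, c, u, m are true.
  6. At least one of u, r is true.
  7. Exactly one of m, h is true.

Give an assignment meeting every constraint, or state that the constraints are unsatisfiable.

c=F, u=F, a=F, r=T, e=F, m=F, h=T

  (1) u=F, e=F — same ✓
  (2) {h, m, e, a}: 1 true — at most one ✓
  (3) c=F, a=F — same ✓
  (4) c=F, r=T — not both ✓
  (5) {r, c, u, m}: 1/4 true — not all ✓
  (6) {u, r}: 1 true — at least one ✓
  (7) {m, h}: 1 true — exactly one ✓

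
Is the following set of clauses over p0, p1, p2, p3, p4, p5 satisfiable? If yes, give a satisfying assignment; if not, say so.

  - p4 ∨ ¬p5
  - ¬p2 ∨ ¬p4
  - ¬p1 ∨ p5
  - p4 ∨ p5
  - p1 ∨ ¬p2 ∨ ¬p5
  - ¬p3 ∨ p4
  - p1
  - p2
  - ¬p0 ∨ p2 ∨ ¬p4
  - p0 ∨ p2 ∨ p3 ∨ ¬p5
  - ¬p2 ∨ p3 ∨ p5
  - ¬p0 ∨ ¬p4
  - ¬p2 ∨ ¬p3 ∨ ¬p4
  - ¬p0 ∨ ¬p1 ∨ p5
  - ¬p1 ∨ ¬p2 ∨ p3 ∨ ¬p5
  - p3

Case p2 = True:
  (¬p2 ∨ ¬p4) forces p4 = False.
  (p4 ∨ ¬p5) forces p5 = False.
  Clause (p4 ∨ p5) is falsified — contradiction.
Case p2 = False:
  Clause (p2) is falsified — contradiction.
Both cases fail, so the formula is unsatisfiable.

No satisfying assignment exists.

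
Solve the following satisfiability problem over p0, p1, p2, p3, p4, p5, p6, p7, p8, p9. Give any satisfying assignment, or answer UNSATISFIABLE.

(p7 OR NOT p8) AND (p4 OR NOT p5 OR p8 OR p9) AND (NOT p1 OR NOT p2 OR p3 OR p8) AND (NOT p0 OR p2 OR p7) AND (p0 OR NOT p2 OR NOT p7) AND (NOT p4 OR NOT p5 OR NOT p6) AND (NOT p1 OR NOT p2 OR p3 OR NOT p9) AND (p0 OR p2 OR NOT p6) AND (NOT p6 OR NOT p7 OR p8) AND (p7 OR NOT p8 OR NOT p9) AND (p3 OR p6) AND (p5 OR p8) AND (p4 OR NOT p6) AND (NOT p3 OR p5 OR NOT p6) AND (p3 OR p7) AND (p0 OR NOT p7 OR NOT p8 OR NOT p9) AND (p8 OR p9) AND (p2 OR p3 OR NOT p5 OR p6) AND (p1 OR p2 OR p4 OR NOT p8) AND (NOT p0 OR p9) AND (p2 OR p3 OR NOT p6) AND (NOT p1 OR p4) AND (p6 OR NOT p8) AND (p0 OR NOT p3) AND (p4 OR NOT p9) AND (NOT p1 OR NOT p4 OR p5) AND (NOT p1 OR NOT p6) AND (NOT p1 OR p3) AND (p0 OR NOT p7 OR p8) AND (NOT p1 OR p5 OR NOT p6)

Try p0 = False:
  (p0 OR NOT p3) forces p3 = False.
  (p3 OR p6) forces p6 = True.
  (p0 OR p2 OR NOT p6) forces p2 = True.
  (p0 OR NOT p2 OR NOT p7) forces p7 = False.
  clause (p3 OR p7) is falsified — backtrack.
So p0 = True.
  then (NOT p0 OR p9) forces p9 = True.
  then (p4 OR NOT p9) forces p4 = True.
Set p1 = False.
Set p2 = False.
  then (NOT p0 OR p2 OR p7) forces p7 = True.
Try p3 = False:
  (p3 OR p6) forces p6 = True.
  clause (p2 OR p3 OR NOT p6) is falsified — backtrack.
So p3 = True.
Try p5 = False:
  (p5 OR p8) forces p8 = True.
  (NOT p3 OR p5 OR NOT p6) forces p6 = False.
  clause (p6 OR NOT p8) is falsified — backtrack.
So p5 = True.
  then (NOT p4 OR NOT p5 OR NOT p6) forces p6 = False.
  then (p6 OR NOT p8) forces p8 = False.
All clauses satisfied.

p0 = True, p1 = False, p2 = False, p3 = True, p4 = True, p5 = True, p6 = False, p7 = True, p8 = False, p9 = True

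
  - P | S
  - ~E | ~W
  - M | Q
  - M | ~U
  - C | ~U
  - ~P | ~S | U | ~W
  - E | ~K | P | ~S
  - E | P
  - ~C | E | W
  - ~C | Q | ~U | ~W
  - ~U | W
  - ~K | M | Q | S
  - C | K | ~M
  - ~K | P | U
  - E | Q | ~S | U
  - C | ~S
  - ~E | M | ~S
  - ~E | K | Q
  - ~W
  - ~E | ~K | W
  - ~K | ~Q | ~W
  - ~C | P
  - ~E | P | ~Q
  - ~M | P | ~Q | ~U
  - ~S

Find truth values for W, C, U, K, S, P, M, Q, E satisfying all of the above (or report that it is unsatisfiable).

W = False, C = False, U = False, K = False, S = False, P = True, M = False, Q = True, E = False

Unit clause (~W) forces W = False.
Unit clause (~S) forces S = False.
In (P | S) only P is left, so P = True.
In (~U | W) only ~U is left, so U = False.
Set C = False.
Set K = False.
  then (C | K | ~M) forces M = False.
  then (M | Q) forces Q = True.
Set E = False.
All clauses satisfied.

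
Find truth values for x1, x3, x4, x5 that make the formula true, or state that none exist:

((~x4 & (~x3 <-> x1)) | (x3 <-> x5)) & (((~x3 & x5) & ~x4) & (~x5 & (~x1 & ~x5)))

Case x5 = True: the conjunct ~x5 is False.
Case x5 = False: the conjunct x5 is False.
Both cases fail — unsatisfiable.

No satisfying assignment exists.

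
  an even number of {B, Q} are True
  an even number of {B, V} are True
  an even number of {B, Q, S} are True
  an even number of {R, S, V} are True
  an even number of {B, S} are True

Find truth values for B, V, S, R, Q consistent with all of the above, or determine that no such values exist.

B = False, V = False, S = False, R = False, Q = False

{B, Q}: 0 true → even ✓
{B, V}: 0 true → even ✓
{B, Q, S}: 0 true → even ✓
{R, S, V}: 0 true → even ✓
{B, S}: 0 true → even ✓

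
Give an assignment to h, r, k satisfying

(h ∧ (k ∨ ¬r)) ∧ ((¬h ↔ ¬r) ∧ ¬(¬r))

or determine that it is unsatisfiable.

h = True, r = True, k = True

  h ∧ (k ∨ ¬r) = True
    k ∨ ¬r = True
      ¬r = False
  (¬h ↔ ¬r) ∧ ¬(¬r) = True
    ¬h ↔ ¬r = True
      ¬h = False
      ¬r = False
    ¬(¬r) = True
      ¬r = False
Both conjuncts True, so the formula holds.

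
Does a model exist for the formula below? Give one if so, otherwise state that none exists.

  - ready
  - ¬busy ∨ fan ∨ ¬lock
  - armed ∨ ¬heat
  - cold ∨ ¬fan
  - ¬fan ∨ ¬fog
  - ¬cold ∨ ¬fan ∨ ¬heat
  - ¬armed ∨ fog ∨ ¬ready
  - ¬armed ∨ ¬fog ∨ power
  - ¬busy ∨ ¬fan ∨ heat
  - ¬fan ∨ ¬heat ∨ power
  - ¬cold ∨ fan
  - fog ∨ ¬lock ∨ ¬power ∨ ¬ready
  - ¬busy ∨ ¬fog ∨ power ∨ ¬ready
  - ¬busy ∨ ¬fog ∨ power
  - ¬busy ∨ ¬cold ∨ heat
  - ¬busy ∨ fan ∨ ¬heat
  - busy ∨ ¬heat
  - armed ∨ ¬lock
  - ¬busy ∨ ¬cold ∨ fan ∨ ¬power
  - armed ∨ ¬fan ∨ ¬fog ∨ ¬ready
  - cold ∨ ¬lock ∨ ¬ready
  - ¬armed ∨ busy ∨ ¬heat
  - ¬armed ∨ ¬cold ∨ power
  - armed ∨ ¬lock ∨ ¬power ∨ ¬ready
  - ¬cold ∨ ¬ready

armed = False, power = False, busy = False, fog = False, lock = False, heat = False, ready = True, fan = False, cold = False

Unit clause (ready) forces ready = True.
In (¬cold ∨ ¬ready) only ¬cold is left, so cold = False.
In (cold ∨ ¬fan) only ¬fan is left, so fan = False.
In (cold ∨ ¬lock ∨ ¬ready) only ¬lock is left, so lock = False.
Set armed = False.
  then (armed ∨ ¬heat) forces heat = False.
Set power = False.
Set busy = False.
Set fog = False.
All clauses satisfied.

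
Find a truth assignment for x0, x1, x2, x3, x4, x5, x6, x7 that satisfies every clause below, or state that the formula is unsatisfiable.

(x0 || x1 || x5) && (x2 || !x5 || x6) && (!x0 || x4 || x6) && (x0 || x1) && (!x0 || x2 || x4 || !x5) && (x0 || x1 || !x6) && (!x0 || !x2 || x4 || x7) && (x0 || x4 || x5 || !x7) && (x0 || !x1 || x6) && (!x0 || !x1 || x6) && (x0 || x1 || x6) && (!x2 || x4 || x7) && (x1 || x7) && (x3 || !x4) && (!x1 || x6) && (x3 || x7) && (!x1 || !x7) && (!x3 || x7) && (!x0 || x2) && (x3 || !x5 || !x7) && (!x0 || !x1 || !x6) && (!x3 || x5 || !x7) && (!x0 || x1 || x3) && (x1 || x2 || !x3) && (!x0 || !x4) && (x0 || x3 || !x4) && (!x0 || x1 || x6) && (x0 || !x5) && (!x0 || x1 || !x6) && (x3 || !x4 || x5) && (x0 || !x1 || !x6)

No satisfying assignment exists.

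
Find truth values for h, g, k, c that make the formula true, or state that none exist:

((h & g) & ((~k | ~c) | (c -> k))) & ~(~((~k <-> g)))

h = True, g = True, k = False, c = True

  (h & g) & ((~k | ~c) | (c -> k)) = True
    h & g = True
    (~k | ~c) | (c -> k) = True
      ~k | ~c = True
        ~k = True
        ~c = False
      c -> k = False
  ~(~((~k <-> g))) = True
    ~((~k <-> g)) = False
      ~k <-> g = True
        ~k = True
Both conjuncts True, so the formula holds.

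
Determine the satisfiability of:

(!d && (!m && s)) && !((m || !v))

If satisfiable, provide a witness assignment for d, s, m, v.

d = False; s = True; m = False; v = True

  !d && (!m && s) = True
    !d = True
    !m && s = True
      !m = True
  !((m || !v)) = True
    m || !v = False
      !v = False
Both conjuncts True, so the formula holds.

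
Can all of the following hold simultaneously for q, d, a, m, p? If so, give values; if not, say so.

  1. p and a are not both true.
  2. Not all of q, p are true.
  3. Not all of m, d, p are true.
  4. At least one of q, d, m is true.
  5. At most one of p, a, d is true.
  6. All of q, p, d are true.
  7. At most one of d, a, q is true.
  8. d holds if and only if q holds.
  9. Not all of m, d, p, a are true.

Case q = True:
  (2) with q=T forces p = False.
  Constraint (6) is violated (p=F) — contradiction.
Case q = False:
  Constraint (6) is violated (q=F) — contradiction.
Both cases fail — unsatisfiable.

The formula is unsatisfiable.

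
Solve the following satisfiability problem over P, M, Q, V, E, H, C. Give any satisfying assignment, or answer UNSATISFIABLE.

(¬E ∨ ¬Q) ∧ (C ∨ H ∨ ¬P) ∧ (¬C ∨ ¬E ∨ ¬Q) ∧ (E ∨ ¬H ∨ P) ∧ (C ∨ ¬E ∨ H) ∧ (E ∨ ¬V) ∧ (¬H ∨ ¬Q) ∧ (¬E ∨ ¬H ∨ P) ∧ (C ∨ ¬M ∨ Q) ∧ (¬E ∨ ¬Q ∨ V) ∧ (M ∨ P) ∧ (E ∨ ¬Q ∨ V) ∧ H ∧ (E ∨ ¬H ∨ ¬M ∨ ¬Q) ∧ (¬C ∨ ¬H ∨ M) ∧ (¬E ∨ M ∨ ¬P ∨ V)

P = True, M = True, Q = False, V = False, E = True, H = True, C = True

Unit clause (H) forces H = True.
In (¬H ∨ ¬Q) only ¬Q is left, so Q = False.
Try P = False:
  (E ∨ ¬H ∨ P) forces E = True.
  clause (¬E ∨ ¬H ∨ P) is falsified — backtrack.
So P = True.
Set M = True.
  then (C ∨ ¬M ∨ Q) forces C = True.
Set V = False.
Set E = True.
All clauses satisfied.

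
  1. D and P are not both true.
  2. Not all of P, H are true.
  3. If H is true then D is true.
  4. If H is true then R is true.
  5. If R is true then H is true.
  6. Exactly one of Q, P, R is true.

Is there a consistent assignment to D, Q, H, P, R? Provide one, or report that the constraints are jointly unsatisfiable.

D=T, Q=F, H=T, P=F, R=T

  (1) D=T, P=F — not both ✓
  (2) {P, H}: 1/2 true — not all ✓
  (3) H=T ⇒ D: T ✓
  (4) H=T ⇒ R: T ✓
  (5) R=T ⇒ H: T ✓
  (6) {Q, P, R}: 1 true — exactly one ✓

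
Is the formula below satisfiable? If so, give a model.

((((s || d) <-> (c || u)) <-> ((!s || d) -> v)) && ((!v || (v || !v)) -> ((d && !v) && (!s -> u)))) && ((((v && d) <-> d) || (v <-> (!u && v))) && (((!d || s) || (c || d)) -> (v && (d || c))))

Unsatisfiable — no assignment works.

Case v = True: the conjunct (!v || (v || !v)) -> ((d && !v) && (!s -> u)) becomes (False || True) -> (False && (!s -> u)) = False.
Case v = False: the formula simplifies to ((((s || d) <-> (c || u)) <-> !((!s || d))) && (d && (!s -> u))) && !(((!d || s) || (c || d))).
  d = True: the conjunct !(((!d || s) || (c || d))) becomes !((s || True)) = False.
  d = False: the conjunct d is False.
Both cases fail — unsatisfiable.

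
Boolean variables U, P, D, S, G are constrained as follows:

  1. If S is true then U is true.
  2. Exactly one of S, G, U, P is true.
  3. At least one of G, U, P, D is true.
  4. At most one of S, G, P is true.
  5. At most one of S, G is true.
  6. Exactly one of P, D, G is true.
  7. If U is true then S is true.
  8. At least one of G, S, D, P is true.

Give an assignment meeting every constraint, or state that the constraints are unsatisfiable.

U: False; P: True; D: False; S: False; G: False

  (1) S=F ⇒ U: vacuous ✓
  (2) {S, G, U, P}: 1 true — exactly one ✓
  (3) {G, U, P, D}: 1 true — at least one ✓
  (4) {S, G, P}: 1 true — at most one ✓
  (5) {S, G}: 0 true — at most one ✓
  (6) {P, D, G}: 1 true — exactly one ✓
  (7) U=F ⇒ S: vacuous ✓
  (8) {G, S, D, P}: 1 true — at least one ✓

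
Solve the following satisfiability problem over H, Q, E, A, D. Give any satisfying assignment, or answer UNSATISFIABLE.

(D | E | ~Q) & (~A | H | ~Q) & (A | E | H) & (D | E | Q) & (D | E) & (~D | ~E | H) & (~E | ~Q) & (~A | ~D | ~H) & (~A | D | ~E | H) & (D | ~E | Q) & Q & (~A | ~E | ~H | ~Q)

H: True, Q: True, E: False, A: False, D: True

Unit clause (Q) forces Q = True.
In (~E | ~Q) only ~E is left, so E = False.
In (D | E | ~Q) only D is left, so D = True.
Try H = False:
  (~A | H | ~Q) forces A = False.
  clause (A | E | H) is falsified — backtrack.
So H = True.
  then (~A | ~D | ~H) forces A = False.
All clauses satisfied.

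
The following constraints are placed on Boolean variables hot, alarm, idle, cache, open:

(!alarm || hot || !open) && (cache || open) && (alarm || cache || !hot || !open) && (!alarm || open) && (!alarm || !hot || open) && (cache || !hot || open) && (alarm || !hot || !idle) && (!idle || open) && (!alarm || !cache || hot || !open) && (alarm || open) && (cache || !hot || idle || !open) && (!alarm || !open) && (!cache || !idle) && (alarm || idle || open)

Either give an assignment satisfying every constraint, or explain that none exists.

Set hot = False.
Try alarm = True:
  (!alarm || hot || !open) forces open = False.
  clause (!alarm || open) is falsified — backtrack.
So alarm = False.
  then (alarm || open) forces open = True.
Set idle = True.
  then (!cache || !idle) forces cache = False.
All clauses satisfied.

hot: False, alarm: False, idle: True, cache: False, open: True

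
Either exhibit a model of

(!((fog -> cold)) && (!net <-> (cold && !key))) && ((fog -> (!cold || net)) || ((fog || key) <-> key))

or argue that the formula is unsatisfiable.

cold = False, key = False, net = True, fog = True

  !((fog -> cold)) && (!net <-> (cold && !key)) = True
    !((fog -> cold)) = True
      fog -> cold = False
    !net <-> (cold && !key) = True
      !net = False
      cold && !key = False
        !key = True
  (fog -> (!cold || net)) || ((fog || key) <-> key) = True
    fog -> (!cold || net) = True
      !cold || net = True
        !cold = True
    (fog || key) <-> key = False
      fog || key = True
Both conjuncts True, so the formula holds.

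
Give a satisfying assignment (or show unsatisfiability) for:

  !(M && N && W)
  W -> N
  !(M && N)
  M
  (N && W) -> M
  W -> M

M=T, W=F, N=F

Unit clause (M) forces M = True.
In (!M || !N) only !N is left, so N = False.
In (N || !W) only !W is left, so W = False.
Check each clause:
  (M): M holds.
  (M || !N || !W): M holds.
  (M || !W): M holds.
  (N || !W): !W holds.
  (!M || !N): !N holds.
  (!M || !N || !W): !N holds.
All clauses satisfied.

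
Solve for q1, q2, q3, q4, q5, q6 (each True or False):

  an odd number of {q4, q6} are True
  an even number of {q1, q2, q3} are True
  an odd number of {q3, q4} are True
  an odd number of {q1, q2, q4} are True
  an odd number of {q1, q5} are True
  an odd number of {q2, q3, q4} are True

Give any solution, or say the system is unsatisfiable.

q1 = True, q2 = False, q3 = True, q4 = False, q5 = False, q6 = True

{q4, q6}: 1 true → odd ✓
{q1, q2, q3}: 2 true → even ✓
{q3, q4}: 1 true → odd ✓
{q1, q2, q4}: 1 true → odd ✓
{q1, q5}: 1 true → odd ✓
{q2, q3, q4}: 1 true → odd ✓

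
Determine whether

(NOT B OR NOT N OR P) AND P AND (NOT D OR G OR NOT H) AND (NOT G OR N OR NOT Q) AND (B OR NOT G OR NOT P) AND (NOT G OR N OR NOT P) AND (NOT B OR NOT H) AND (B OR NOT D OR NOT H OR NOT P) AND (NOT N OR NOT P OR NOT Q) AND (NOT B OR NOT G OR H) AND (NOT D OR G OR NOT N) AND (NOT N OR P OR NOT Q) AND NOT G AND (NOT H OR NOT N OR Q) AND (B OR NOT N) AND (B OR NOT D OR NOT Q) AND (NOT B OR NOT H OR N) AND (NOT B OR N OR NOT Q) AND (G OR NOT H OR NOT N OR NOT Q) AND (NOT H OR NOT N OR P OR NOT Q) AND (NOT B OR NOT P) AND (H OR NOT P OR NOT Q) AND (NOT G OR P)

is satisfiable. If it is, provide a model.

Unit clause (P) forces P = True.
Unit clause (NOT G) forces G = False.
In (NOT B OR NOT P) only NOT B is left, so B = False.
In (B OR NOT N) only NOT N is left, so N = False.
Set Q = False.
Set D = True.
  then (NOT D OR G OR NOT H) forces H = False.
All clauses satisfied.

G = False, Q = False, N = False, D = True, B = False, P = True, H = False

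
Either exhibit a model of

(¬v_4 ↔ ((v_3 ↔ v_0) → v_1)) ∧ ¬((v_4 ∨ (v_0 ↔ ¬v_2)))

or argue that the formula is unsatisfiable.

v_0=T, v_1=T, v_2=T, v_3=T, v_4=F

  ¬v_4 ↔ ((v_3 ↔ v_0) → v_1) = True
    ¬v_4 = True
    (v_3 ↔ v_0) → v_1 = True
      v_3 ↔ v_0 = True
  ¬((v_4 ∨ (v_0 ↔ ¬v_2))) = True
    v_4 ∨ (v_0 ↔ ¬v_2) = False
      v_0 ↔ ¬v_2 = False
        ¬v_2 = False
Both conjuncts True, so the formula holds.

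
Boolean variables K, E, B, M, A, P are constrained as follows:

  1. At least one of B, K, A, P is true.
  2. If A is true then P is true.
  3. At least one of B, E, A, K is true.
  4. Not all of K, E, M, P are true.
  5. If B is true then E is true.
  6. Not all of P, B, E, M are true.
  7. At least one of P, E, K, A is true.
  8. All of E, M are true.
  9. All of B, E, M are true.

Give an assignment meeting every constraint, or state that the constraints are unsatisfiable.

K: True; E: True; B: True; M: True; A: False; P: False

  (1) {B, K, A, P}: 2 true — at least one ✓
  (2) A=F ⇒ P: vacuous ✓
  (3) {B, E, A, K}: 3 true — at least one ✓
  (4) {K, E, M, P}: 3/4 true — not all ✓
  (5) B=T ⇒ E: T ✓
  (6) {P, B, E, M}: 3/4 true — not all ✓
  (7) {P, E, K, A}: 2 true — at least one ✓
  (8) {E, M}: all 2 true ✓
  (9) {B, E, M}: all 3 true ✓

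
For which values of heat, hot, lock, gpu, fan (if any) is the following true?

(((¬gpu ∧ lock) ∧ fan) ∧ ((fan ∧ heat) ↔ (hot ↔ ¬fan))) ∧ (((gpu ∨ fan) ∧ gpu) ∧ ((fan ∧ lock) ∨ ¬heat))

UNSATISFIABLE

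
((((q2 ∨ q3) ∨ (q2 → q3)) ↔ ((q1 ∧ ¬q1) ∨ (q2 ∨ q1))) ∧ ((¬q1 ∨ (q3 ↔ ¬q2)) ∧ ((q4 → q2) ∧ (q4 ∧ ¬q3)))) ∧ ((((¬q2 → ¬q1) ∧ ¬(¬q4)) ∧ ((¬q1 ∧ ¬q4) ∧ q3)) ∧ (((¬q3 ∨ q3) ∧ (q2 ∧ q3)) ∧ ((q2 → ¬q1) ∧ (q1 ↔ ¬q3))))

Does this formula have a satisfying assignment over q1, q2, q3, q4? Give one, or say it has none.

The formula is unsatisfiable.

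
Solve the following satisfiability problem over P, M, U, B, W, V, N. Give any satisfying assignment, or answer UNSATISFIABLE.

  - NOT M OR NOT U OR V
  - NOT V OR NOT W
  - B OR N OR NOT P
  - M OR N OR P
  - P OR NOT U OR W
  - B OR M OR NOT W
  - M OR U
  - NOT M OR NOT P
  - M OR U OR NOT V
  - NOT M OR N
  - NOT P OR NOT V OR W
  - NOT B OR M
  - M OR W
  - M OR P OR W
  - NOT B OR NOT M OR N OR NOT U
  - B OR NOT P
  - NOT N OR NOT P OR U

Set P = False.
Set M = True.
  then (NOT M OR N) forces N = True.
Try U = True:
  (NOT M OR NOT U OR V) forces V = True.
  (NOT V OR NOT W) forces W = False.
  clause (P OR NOT U OR W) is falsified — backtrack.
So U = False.
Set B = True.
Set W = False.
Set V = False.
All clauses satisfied.

P = False, M = True, U = False, B = True, W = False, V = False, N = True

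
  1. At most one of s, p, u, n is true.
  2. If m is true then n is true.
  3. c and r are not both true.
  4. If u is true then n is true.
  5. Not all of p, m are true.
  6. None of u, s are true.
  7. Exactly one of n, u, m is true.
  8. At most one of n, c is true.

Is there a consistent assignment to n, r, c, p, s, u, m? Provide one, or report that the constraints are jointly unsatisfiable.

n=T; r=F; c=F; p=F; s=F; u=F; m=F

  (1) {s, p, u, n}: 1 true — at most one ✓
  (2) m=F ⇒ n: vacuous ✓
  (3) c=F, r=F — not both ✓
  (4) u=F ⇒ n: vacuous ✓
  (5) {p, m}: 0/2 true — not all ✓
  (6) {u, s}: 0 true — none ✓
  (7) {n, u, m}: 1 true — exactly one ✓
  (8) {n, c}: 1 true — at most one ✓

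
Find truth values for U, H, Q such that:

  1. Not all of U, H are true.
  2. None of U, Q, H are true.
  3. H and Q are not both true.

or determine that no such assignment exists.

U: False, H: False, Q: False

  (1) {U, H}: 0/2 true — not all ✓
  (2) {U, Q, H}: 0 true — none ✓
  (3) H=F, Q=F — not both ✓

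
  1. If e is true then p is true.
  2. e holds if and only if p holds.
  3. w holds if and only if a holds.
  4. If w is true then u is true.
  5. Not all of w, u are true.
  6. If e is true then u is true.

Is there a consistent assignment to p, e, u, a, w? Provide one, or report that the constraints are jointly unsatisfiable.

p: True, e: True, u: True, a: False, w: False

  (1) e=T ⇒ p: T ✓
  (2) e=T, p=T — same ✓
  (3) w=F, a=F — same ✓
  (4) w=F ⇒ u: vacuous ✓
  (5) {w, u}: 1/2 true — not all ✓
  (6) e=T ⇒ u: T ✓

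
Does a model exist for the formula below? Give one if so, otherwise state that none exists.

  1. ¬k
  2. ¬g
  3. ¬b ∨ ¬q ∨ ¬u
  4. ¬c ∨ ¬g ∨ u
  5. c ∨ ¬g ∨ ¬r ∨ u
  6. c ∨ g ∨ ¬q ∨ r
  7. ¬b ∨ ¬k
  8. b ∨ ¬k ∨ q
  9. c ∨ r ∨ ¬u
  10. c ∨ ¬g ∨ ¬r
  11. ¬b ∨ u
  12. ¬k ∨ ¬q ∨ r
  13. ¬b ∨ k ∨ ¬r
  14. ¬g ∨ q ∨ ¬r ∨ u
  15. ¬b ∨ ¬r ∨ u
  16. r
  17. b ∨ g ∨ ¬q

r=T, g=F, u=F, c=F, b=F, k=F, q=F

Unit clause (¬k) forces k = False.
Unit clause (¬g) forces g = False.
Unit clause (r) forces r = True.
In (¬b ∨ k ∨ ¬r) only ¬b is left, so b = False.
In (b ∨ g ∨ ¬q) only ¬q is left, so q = False.
Set u = False.
Set c = False.
All clauses satisfied.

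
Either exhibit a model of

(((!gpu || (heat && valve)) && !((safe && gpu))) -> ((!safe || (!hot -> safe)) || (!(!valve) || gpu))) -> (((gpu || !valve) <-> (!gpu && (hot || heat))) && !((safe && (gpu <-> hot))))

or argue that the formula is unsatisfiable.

safe=F, heat=T, hot=T, gpu=F, valve=F

  (((!gpu || (heat && valve)) && !((safe && gpu))) -> ((!safe || (!hot -> safe)) || (!(!valve) || gpu))) -> (((gpu || !valve) <-> (!gpu && (hot || heat))) && !((safe && (gpu <-> hot)))) = True
    ((!gpu || (heat && valve)) && !((safe && gpu))) -> ((!safe || (!hot -> safe)) || (!(!valve) || gpu)) = True
      (!gpu || (heat && valve)) && !((safe && gpu)) = True
        !gpu || (heat && valve) = True
          !gpu = True
          heat && valve = False
        !((safe && gpu)) = True
          safe && gpu = False
      (!safe || (!hot -> safe)) || (!(!valve) || gpu) = True
        !safe || (!hot -> safe) = True
          !safe = True
          !hot -> safe = True
            !hot = False
        !(!valve) || gpu = False
          !(!valve) = False
            !valve = True
    ((gpu || !valve) <-> (!gpu && (hot || heat))) && !((safe && (gpu <-> hot))) = True
      (gpu || !valve) <-> (!gpu && (hot || heat)) = True
        gpu || !valve = True
          !valve = True
        !gpu && (hot || heat) = True
          !gpu = True
          hot || heat = True
      !((safe && (gpu <-> hot))) = True
        safe && (gpu <-> hot) = False
          gpu <-> hot = False
The formula evaluates to True.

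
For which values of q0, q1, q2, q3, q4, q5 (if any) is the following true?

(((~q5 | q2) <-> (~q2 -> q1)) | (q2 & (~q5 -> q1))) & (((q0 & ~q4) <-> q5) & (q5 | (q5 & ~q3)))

q0 = True; q1 = False; q2 = False; q3 = True; q4 = False; q5 = True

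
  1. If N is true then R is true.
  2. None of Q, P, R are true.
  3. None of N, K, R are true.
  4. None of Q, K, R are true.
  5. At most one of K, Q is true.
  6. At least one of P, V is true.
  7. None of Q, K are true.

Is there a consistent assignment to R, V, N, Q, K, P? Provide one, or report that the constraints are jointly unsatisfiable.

R: False, V: True, N: False, Q: False, K: False, P: False

  (1) N=F ⇒ R: vacuous ✓
  (2) {Q, P, R}: 0 true — none ✓
  (3) {N, K, R}: 0 true — none ✓
  (4) {Q, K, R}: 0 true — none ✓
  (5) {K, Q}: 0 true — at most one ✓
  (6) {P, V}: 1 true — at least one ✓
  (7) {Q, K}: 0 true — none ✓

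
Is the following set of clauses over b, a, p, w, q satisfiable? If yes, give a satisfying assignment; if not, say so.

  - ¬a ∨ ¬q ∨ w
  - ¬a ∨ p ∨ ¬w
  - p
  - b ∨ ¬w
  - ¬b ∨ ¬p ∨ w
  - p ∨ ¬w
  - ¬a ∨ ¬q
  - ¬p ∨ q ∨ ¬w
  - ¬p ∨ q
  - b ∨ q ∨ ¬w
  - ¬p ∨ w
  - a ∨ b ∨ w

b = True; a = False; p = True; w = True; q = True

Unit clause (p) forces p = True.
In (¬p ∨ q) only q is left, so q = True.
In (¬p ∨ w) only w is left, so w = True.
In (b ∨ ¬w) only b is left, so b = True.
In (¬a ∨ ¬q) only ¬a is left, so a = False.
All clauses satisfied.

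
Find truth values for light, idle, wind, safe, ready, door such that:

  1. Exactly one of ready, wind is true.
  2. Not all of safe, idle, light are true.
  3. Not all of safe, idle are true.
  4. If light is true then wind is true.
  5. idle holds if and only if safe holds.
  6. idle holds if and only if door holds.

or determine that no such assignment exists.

light = True, idle = False, wind = True, safe = False, ready = False, door = False

  (1) {ready, wind}: 1 true — exactly one ✓
  (2) {safe, idle, light}: 1/3 true — not all ✓
  (3) {safe, idle}: 0/2 true — not all ✓
  (4) light=T ⇒ wind: T ✓
  (5) idle=F, safe=F — same ✓
  (6) idle=F, door=F — same ✓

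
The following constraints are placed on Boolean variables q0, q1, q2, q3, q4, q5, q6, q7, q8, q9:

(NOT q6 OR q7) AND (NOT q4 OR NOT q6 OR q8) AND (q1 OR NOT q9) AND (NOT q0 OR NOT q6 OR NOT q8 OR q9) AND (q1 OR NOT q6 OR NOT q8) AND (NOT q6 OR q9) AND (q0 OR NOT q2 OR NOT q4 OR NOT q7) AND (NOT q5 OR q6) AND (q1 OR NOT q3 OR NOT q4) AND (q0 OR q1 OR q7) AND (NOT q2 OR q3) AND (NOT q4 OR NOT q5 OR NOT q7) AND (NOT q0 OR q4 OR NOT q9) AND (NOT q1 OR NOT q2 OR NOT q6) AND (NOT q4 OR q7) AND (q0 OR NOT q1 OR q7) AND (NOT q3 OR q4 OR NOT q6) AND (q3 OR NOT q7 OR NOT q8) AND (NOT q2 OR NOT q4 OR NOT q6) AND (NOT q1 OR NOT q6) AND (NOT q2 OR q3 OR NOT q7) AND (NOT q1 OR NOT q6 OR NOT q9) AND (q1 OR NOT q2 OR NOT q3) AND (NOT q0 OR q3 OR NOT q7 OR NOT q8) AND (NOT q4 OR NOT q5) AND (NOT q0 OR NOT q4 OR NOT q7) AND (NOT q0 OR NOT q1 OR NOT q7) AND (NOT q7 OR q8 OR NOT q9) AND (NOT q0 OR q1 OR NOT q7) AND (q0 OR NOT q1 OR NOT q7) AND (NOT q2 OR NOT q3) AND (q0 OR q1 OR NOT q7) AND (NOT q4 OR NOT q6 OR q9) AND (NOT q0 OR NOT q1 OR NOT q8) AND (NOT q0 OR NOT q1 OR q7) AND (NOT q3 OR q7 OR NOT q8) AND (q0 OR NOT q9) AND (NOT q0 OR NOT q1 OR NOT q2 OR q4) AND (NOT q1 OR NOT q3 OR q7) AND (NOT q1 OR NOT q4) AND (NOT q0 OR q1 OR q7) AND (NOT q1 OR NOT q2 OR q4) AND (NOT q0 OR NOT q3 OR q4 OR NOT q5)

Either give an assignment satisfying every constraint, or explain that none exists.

Case q1 = True:
  (NOT q1 OR NOT q6) forces q6 = False.
  (NOT q5 OR q6) forces q5 = False.
  (NOT q1 OR NOT q4) forces q4 = False.
  (NOT q1 OR NOT q2 OR q4) forces q2 = False.
  If q7 = True:
    (NOT q0 OR NOT q1 OR NOT q7) forces q0 = False.
    clause (q0 OR NOT q1 OR NOT q7) is falsified.
  If q7 = False:
    (q0 OR NOT q1 OR q7) forces q0 = True.
    clause (NOT q0 OR NOT q1 OR q7) is falsified.
  Every sub-case reaches a contradiction.
Case q1 = False:
  (q1 OR NOT q9) forces q9 = False.
  (NOT q6 OR q9) forces q6 = False.
  (NOT q5 OR q6) forces q5 = False.
  If q7 = True:
    (NOT q0 OR q1 OR NOT q7) forces q0 = False.
    clause (q0 OR q1 OR NOT q7) is falsified.
  If q7 = False:
    (q0 OR q1 OR q7) forces q0 = True.
    clause (NOT q0 OR q1 OR q7) is falsified.
  Every sub-case reaches a contradiction.
Both cases fail, so the formula is unsatisfiable.

The formula is unsatisfiable.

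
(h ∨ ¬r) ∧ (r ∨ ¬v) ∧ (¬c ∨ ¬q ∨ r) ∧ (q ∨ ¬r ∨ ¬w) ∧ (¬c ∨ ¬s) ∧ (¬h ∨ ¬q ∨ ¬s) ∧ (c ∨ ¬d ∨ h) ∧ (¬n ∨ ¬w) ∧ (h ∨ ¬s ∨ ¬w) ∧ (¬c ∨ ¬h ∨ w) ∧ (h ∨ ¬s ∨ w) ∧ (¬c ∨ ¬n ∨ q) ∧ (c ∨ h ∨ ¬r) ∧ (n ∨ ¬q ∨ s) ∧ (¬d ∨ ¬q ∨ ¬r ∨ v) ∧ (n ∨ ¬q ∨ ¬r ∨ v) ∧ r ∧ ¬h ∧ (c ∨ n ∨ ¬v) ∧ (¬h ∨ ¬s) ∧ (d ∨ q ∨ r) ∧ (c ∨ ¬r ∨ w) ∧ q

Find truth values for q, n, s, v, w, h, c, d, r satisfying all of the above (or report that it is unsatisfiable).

The formula is unsatisfiable.

Case h = True:
  Clause (¬h) is falsified — contradiction.
Case h = False:
  (h ∨ ¬r) forces r = False.
  Clause (r) is falsified — contradiction.
Both cases fail, so the formula is unsatisfiable.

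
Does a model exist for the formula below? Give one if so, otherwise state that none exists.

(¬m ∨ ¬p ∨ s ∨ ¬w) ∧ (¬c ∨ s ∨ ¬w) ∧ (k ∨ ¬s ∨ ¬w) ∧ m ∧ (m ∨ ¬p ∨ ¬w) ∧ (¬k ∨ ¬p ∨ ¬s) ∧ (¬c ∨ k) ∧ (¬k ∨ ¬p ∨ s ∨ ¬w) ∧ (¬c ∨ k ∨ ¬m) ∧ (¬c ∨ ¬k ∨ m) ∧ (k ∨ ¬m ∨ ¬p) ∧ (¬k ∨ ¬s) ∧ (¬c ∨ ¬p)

p=F, c=F, w=T, s=F, k=F, m=T

Unit clause (m) forces m = True.
Set p = False.
Set c = False.
Set w = True.
Try s = True:
  (k ∨ ¬s ∨ ¬w) forces k = True.
  clause (¬k ∨ ¬s) is falsified — backtrack.
So s = False.
Set k = False.
All clauses satisfied.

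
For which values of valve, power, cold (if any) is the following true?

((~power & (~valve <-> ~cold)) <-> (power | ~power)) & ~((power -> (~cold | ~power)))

The formula is unsatisfiable.

Case power = True: the conjunct (~power & (~valve <-> ~cold)) <-> (power | ~power) becomes (False & (~valve <-> ~cold)) <-> (True | False) = False.
Case power = False: the conjunct ~((power -> (~cold | ~power))) becomes ~((False -> True)) = False.
Both cases fail — unsatisfiable.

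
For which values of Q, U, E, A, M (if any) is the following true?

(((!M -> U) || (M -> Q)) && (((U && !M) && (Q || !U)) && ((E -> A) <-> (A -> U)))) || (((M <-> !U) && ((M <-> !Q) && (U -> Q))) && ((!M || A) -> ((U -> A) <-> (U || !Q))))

Q = True; U = True; E = True; A = True; M = False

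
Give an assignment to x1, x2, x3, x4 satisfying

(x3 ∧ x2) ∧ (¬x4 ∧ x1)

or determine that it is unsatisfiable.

x1 = True; x2 = True; x3 = True; x4 = False

  x3 ∧ x2 = True
  ¬x4 ∧ x1 = True
    ¬x4 = True
Both conjuncts True, so the formula holds.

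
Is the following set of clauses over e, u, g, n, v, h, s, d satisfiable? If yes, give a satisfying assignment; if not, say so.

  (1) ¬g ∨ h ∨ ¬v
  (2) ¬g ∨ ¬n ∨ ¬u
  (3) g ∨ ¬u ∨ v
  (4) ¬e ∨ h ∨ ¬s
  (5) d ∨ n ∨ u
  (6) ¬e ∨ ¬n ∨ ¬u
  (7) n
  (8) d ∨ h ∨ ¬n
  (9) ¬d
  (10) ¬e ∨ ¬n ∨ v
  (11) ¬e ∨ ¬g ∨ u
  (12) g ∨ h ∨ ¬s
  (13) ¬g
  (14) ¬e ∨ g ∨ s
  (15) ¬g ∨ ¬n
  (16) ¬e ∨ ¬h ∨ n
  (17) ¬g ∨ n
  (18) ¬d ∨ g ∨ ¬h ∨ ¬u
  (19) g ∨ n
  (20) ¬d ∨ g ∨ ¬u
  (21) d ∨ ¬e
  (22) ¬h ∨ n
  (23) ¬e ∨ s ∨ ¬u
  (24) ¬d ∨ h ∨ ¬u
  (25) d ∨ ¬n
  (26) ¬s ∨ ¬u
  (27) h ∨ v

Unsatisfiable — no assignment works.

Case n = True:
  (¬d) forces d = False.
  Clause (d ∨ ¬n) is falsified — contradiction.
Case n = False:
  Clause (n) is falsified — contradiction.
Both cases fail, so the formula is unsatisfiable.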